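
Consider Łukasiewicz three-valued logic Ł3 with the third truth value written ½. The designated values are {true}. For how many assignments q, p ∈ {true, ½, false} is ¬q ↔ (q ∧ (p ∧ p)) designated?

Designated under: (q=true, p=false); (q=½, p=true); (q=½, p=½).

3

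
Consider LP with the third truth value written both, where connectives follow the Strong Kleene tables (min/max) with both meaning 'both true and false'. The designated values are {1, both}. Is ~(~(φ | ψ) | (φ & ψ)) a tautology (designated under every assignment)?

No

Countermodel: φ=1, ψ=1 gives 0, which is not designated.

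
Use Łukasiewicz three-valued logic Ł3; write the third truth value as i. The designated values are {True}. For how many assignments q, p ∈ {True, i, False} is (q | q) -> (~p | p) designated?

8

Of the 9 assignments, 8 give a value in {True}.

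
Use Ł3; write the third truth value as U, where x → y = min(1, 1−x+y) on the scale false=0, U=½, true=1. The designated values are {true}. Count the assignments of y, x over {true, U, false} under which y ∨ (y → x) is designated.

Of the 9 assignments, 8 give a value in {true}.

8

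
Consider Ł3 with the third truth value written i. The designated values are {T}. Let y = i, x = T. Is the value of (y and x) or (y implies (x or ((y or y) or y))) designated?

Yes

y and x = i and T = i
y or y = i or i = i
(y or y) or y = i or i = i
x or ((y or y) or y) = T or i = T
y implies (x or ((y or y) or y)) = i implies T = T  [min(1, 1−½+1)]
(y and x) or (y implies (x or ((y or y) or y))) = i or T = T
T ∈ {T}.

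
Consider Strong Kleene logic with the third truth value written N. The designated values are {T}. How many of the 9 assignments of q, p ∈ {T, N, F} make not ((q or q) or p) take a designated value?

Designated under: (q=F, p=F).

1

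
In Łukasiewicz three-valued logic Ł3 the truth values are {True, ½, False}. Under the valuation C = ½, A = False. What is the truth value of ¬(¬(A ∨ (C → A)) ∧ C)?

C → A = ½ → False = ½
A ∨ (C → A) = False ∨ ½ = ½
¬(A ∨ (C → A)) = ¬½ = ½
¬(A ∨ (C → A)) ∧ C = ½ ∧ ½ = ½
¬(¬(A ∨ (C → A)) ∧ C) = ¬½ = ½

½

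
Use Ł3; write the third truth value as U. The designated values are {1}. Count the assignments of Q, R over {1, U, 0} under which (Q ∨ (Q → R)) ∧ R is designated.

Designated under: (Q=1, R=1); (Q=U, R=1); (Q=0, R=1).

3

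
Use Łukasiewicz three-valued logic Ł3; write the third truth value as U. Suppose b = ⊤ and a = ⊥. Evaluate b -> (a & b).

a & b = ⊥ & ⊤ = ⊥
b -> (a & b) = ⊤ -> ⊥ = ⊥

⊥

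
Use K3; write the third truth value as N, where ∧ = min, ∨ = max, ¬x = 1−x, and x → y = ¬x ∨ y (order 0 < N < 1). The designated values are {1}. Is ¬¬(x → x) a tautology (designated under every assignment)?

Countermodel: x=N gives N, which is not designated.

No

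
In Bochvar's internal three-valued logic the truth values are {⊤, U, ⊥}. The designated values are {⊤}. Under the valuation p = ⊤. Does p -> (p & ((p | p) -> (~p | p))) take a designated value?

Yes

p | p = ⊤ | ⊤ = ⊤
~p = ~⊤ = ⊥
~p | p = ⊥ | ⊤ = ⊤
(p | p) -> (~p | p) = ⊤ -> ⊤ = ⊤
p & ((p | p) -> (~p | p)) = ⊤ & ⊤ = ⊤
p -> (p & ((p | p) -> (~p | p))) = ⊤ -> ⊤ = ⊤
⊤ ∈ {⊤}.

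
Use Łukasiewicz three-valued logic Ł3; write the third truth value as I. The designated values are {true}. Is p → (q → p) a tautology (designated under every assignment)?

Yes

Every assignment of p, q over {true, I, false} gives a value in {true}.
In particular, with p=I, q=I: p → (q → p) = true.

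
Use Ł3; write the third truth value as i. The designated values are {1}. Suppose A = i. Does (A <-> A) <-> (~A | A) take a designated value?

A <-> A = i <-> i = 1
~A = ~i = i
~A | A = i | i = i
(A <-> A) <-> (~A | A) = 1 <-> i = i
i ∉ {1}.

No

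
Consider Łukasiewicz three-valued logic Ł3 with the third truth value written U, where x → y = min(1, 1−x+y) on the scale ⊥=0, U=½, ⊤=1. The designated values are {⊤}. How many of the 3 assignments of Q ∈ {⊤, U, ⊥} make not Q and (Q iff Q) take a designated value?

Q=⊤: ⊥ ·
Q=U: U ·
Q=⊥: ⊤ ✓

1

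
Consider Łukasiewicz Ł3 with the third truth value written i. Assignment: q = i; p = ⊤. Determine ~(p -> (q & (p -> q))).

i

p -> q = ⊤ -> i = i
q & (p -> q) = i & i = i
p -> (q & (p -> q)) = ⊤ -> i = i
~(p -> (q & (p -> q))) = ~i = i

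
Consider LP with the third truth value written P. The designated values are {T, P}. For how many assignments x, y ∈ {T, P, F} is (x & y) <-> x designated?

Of the 9 assignments, 8 give a value in {T, P}.

8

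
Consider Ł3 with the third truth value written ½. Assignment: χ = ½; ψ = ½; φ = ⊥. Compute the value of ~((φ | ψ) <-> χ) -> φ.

φ | ψ = ⊥ | ½ = ½
(φ | ψ) <-> χ = ½ <-> ½ = ⊤  [1 − |½−½|]
~((φ | ψ) <-> χ) = ~⊤ = ⊥
~((φ | ψ) <-> χ) -> φ = ⊥ -> ⊥ = ⊤

⊤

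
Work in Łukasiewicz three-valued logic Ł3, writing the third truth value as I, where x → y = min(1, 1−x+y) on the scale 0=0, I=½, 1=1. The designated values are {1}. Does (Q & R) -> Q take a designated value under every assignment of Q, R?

Yes

Every assignment of Q, R over {1, I, 0} gives a value in {1}.
In particular, with Q=I, R=I: (Q & R) -> Q = 1.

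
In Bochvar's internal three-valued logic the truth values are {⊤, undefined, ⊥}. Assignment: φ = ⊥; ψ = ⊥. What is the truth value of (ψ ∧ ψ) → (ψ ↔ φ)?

⊤

ψ ∧ ψ = ⊥ ∧ ⊥ = ⊥
ψ ↔ φ = ⊥ ↔ ⊥ = ⊤
(ψ ∧ ψ) → (ψ ↔ φ) = ⊥ → ⊤ = ⊤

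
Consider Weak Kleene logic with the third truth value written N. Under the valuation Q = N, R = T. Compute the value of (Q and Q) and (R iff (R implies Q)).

N

Q and Q = N and N = N
R implies Q = T implies N = N
R iff (R implies Q) = T iff N = N
(Q and Q) and (R iff (R implies Q)) = N and N = N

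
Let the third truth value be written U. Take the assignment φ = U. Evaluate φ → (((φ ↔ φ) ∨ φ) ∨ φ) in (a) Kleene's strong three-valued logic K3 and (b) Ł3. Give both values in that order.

U; 1

In Kleene's strong three-valued logic K3: φ ↔ φ = U ↔ U = U
(φ ↔ φ) ∨ φ = U ∨ U = U
((φ ↔ φ) ∨ φ) ∨ φ = U ∨ U = U
φ → (((φ ↔ φ) ∨ φ) ∨ φ) = U → U = U  [¬U ∨ U]
In Ł3: φ ↔ φ = U ↔ U = 1  [1 − |½−½|]
(φ ↔ φ) ∨ φ = 1 ∨ U = 1
((φ ↔ φ) ∨ φ) ∨ φ = 1 ∨ U = 1
φ → (((φ ↔ φ) ∨ φ) ∨ φ) = U → 1 = 1
They differ because Kleene's strong three-valued logic K3 and Ł3 treat U differently under implication.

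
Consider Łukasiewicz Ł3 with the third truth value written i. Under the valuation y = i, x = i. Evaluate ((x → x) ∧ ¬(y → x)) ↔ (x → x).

x → x = i → i = 1  [min(1, 1−½+½)]
y → x = i → i = 1
¬(y → x) = ¬1 = 0
(x → x) ∧ ¬(y → x) = 1 ∧ 0 = 0
x → x = i → i = 1
((x → x) ∧ ¬(y → x)) ↔ (x → x) = 0 ↔ 1 = 0

0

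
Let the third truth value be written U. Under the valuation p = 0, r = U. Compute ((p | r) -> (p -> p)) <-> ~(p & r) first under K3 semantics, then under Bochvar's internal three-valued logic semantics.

1; U

In K3: p | r = 0 | U = U
p -> p = 0 -> 0 = 1
(p | r) -> (p -> p) = U -> 1 = 1
p & r = 0 & U = 0
~(p & r) = ~0 = 1
((p | r) -> (p -> p)) <-> ~(p & r) = 1 <-> 1 = 1
In Bochvar's internal three-valued logic: p | r = 0 | U = U
p -> p = 0 -> 0 = 1
(p | r) -> (p -> p) = U -> 1 = U
p & r = 0 & U = U
~(p & r) = ~U = U
((p | r) -> (p -> p)) <-> ~(p & r) = U <-> U = U
They differ because K3 and Bochvar's internal three-valued logic treat U differently under the binary connectives.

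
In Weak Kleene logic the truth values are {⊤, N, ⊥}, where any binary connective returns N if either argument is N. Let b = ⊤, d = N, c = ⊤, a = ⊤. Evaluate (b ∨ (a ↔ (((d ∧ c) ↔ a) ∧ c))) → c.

d ∧ c = N ∧ ⊤ = N
(d ∧ c) ↔ a = N ↔ ⊤ = N
((d ∧ c) ↔ a) ∧ c = N ∧ ⊤ = N
a ↔ (((d ∧ c) ↔ a) ∧ c) = ⊤ ↔ N = N
b ∨ (a ↔ (((d ∧ c) ↔ a) ∧ c)) = ⊤ ∨ N = N
(b ∨ (a ↔ (((d ∧ c) ↔ a) ∧ c))) → c = N → ⊤ = N  [any arg is the third value ⇒ result is the third value]

N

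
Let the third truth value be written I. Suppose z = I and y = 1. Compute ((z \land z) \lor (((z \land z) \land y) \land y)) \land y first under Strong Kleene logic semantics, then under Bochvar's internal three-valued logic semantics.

I; I

In Strong Kleene logic: z \land z = I \land I = I
z \land z = I \land I = I
(z \land z) \land y = I \land 1 = I
((z \land z) \land y) \land y = I \land 1 = I
(z \land z) \lor (((z \land z) \land y) \land y) = I \lor I = I
((z \land z) \lor (((z \land z) \land y) \land y)) \land y = I \land 1 = I
In Bochvar's internal three-valued logic: z \land z = I \land I = I
z \land z = I \land I = I
(z \land z) \land y = I \land 1 = I
((z \land z) \land y) \land y = I \land 1 = I
(z \land z) \lor (((z \land z) \land y) \land y) = I \lor I = I
((z \land z) \lor (((z \land z) \land y) \land y)) \land y = I \land 1 = I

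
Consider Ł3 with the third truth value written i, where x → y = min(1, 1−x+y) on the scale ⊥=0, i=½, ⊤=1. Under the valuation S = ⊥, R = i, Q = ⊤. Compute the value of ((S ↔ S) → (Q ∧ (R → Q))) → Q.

S ↔ S = ⊥ ↔ ⊥ = ⊤
R → Q = i → ⊤ = ⊤  [min(1, 1−½+1)]
Q ∧ (R → Q) = ⊤ ∧ ⊤ = ⊤
(S ↔ S) → (Q ∧ (R → Q)) = ⊤ → ⊤ = ⊤
((S ↔ S) → (Q ∧ (R → Q))) → Q = ⊤ → ⊤ = ⊤

⊤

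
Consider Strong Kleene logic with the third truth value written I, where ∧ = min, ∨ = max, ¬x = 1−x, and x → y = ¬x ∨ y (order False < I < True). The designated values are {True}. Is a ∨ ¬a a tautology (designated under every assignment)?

No

Countermodel: a=I gives I, which is not designated.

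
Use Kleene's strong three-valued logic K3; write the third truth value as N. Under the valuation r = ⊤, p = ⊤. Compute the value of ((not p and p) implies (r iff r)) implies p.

not p = not ⊤ = ⊥
not p and p = ⊥ and ⊤ = ⊥
r iff r = ⊤ iff ⊤ = ⊤
(not p and p) implies (r iff r) = ⊥ implies ⊤ = ⊤
((not p and p) implies (r iff r)) implies p = ⊤ implies ⊤ = ⊤

⊤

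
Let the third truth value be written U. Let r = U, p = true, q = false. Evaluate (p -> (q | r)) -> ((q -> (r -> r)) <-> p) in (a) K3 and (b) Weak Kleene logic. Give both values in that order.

true; U

In K3: q | r = false | U = U
p -> (q | r) = true -> U = U
r -> r = U -> U = U
q -> (r -> r) = false -> U = true
(q -> (r -> r)) <-> p = true <-> true = true
(p -> (q | r)) -> ((q -> (r -> r)) <-> p) = U -> true = true
In Weak Kleene logic: q | r = false | U = U
p -> (q | r) = true -> U = U  [any arg is the third value ⇒ result is the third value]
r -> r = U -> U = U
q -> (r -> r) = false -> U = U
(q -> (r -> r)) <-> p = U <-> true = U
(p -> (q | r)) -> ((q -> (r -> r)) <-> p) = U -> U = U
They differ because K3 and Weak Kleene logic treat U differently under the binary connectives.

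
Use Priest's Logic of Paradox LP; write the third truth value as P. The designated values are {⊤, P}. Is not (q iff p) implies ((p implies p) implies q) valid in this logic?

No

Countermodel: q=⊥, p=⊤ gives ⊥, which is not designated.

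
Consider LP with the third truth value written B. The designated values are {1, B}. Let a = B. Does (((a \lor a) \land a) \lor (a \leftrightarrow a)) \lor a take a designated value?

a \lor a = B \lor B = B
(a \lor a) \land a = B \land B = B
a \leftrightarrow a = B \leftrightarrow B = B
((a \lor a) \land a) \lor (a \leftrightarrow a) = B \lor B = B
(((a \lor a) \land a) \lor (a \leftrightarrow a)) \lor a = B \lor B = B
B ∈ {1, B}.

Yes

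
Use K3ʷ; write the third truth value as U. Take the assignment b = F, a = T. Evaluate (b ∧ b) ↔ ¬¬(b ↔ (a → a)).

T

b ∧ b = F ∧ F = F
a → a = T → T = T
b ↔ (a → a) = F ↔ T = F
¬(b ↔ (a → a)) = ¬F = T
¬¬(b ↔ (a → a)) = ¬T = F
(b ∧ b) ↔ ¬¬(b ↔ (a → a)) = F ↔ F = T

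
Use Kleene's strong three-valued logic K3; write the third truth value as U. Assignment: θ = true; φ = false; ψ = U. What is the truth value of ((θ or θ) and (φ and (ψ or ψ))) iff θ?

θ or θ = true or true = true
ψ or ψ = U or U = U
φ and (ψ or ψ) = false and U = false
(θ or θ) and (φ and (ψ or ψ)) = true and false = false
((θ or θ) and (φ and (ψ or ψ))) iff θ = false iff true = false

false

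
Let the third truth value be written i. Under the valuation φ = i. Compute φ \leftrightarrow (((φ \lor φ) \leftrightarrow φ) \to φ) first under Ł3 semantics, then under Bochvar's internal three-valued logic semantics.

True; i

In Ł3: φ \lor φ = i \lor i = i
(φ \lor φ) \leftrightarrow φ = i \leftrightarrow i = True  [1 − |½−½|]
((φ \lor φ) \leftrightarrow φ) \to φ = True \to i = i
φ \leftrightarrow (((φ \lor φ) \leftrightarrow φ) \to φ) = i \leftrightarrow i = True
In Bochvar's internal three-valued logic: φ \lor φ = i \lor i = i
(φ \lor φ) \leftrightarrow φ = i \leftrightarrow i = i
((φ \lor φ) \leftrightarrow φ) \to φ = i \to i = i  [any arg is the third value ⇒ result is the third value]
φ \leftrightarrow (((φ \lor φ) \leftrightarrow φ) \to φ) = i \leftrightarrow i = i
They differ because Ł3 and Bochvar's internal three-valued logic treat i differently under the binary connectives.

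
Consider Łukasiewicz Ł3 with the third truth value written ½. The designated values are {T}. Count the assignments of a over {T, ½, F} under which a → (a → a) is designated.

a=T: T ✓
a=½: T ✓
a=F: T ✓

3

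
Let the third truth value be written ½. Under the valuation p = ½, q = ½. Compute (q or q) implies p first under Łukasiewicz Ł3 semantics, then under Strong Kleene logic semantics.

In Łukasiewicz Ł3: q or q = ½ or ½ = ½
(q or q) implies p = ½ implies ½ = ⊤  [min(1, 1−½+½)]
In Strong Kleene logic: q or q = ½ or ½ = ½
(q or q) implies p = ½ implies ½ = ½  [not ½ or ½]
They differ because Łukasiewicz Ł3 and Strong Kleene logic treat ½ differently under implication.

⊤; ½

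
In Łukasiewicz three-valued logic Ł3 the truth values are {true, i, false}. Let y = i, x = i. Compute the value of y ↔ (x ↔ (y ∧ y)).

i

y ∧ y = i ∧ i = i
x ↔ (y ∧ y) = i ↔ i = true  [1 − |½−½|]
y ↔ (x ↔ (y ∧ y)) = i ↔ true = i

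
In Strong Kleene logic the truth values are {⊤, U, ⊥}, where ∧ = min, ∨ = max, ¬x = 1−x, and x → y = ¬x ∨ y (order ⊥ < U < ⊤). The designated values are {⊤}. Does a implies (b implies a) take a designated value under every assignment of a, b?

No

Countermodel: a=U, b=⊤ gives U, which is not designated.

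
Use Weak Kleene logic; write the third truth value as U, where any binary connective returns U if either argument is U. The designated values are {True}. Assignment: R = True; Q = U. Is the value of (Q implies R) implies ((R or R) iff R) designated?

No

Q implies R = U implies True = U
R or R = True or True = True
(R or R) iff R = True iff True = True
(Q implies R) implies ((R or R) iff R) = U implies True = U
U ∉ {True}.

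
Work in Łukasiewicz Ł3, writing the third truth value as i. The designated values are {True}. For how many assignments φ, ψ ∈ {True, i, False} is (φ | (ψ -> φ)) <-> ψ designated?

2

Designated under: (φ=True, ψ=True); (φ=False, ψ=i).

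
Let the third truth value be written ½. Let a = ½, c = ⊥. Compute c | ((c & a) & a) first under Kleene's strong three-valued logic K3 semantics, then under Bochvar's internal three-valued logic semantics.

⊥; ½

In Kleene's strong three-valued logic K3: c & a = ⊥ & ½ = ⊥
(c & a) & a = ⊥ & ½ = ⊥
c | ((c & a) & a) = ⊥ | ⊥ = ⊥
In Bochvar's internal three-valued logic: c & a = ⊥ & ½ = ½
(c & a) & a = ½ & ½ = ½
c | ((c & a) & a) = ⊥ | ½ = ½
They differ because Kleene's strong three-valued logic K3 and Bochvar's internal three-valued logic treat ½ differently under the binary connectives.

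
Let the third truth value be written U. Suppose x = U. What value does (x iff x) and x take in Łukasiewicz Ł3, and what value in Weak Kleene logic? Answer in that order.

In Łukasiewicz Ł3: x iff x = U iff U = ⊤  [1 − |½−½|]
(x iff x) and x = ⊤ and U = U
In Weak Kleene logic: x iff x = U iff U = U
(x iff x) and x = U and U = U

U; U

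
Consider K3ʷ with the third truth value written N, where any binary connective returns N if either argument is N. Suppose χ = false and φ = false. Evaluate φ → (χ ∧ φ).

χ ∧ φ = false ∧ false = false
φ → (χ ∧ φ) = false → false = true

true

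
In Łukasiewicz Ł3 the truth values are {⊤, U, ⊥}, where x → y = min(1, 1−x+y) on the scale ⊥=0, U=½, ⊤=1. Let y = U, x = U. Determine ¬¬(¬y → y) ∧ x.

U

¬y = ¬U = U
¬y → y = U → U = ⊤  [min(1, 1−½+½)]
¬(¬y → y) = ¬⊤ = ⊥
¬¬(¬y → y) = ¬⊥ = ⊤
¬¬(¬y → y) ∧ x = ⊤ ∧ U = U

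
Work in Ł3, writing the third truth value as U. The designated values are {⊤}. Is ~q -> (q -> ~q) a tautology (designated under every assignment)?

Every assignment of q over {⊤, U, ⊥} gives a value in {⊤}.
In particular, with q=U: ~q -> (q -> ~q) = ⊤.

Yes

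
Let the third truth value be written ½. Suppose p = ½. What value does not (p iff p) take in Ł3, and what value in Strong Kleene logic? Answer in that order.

In Ł3: p iff p = ½ iff ½ = 1
not (p iff p) = not 1 = 0
In Strong Kleene logic: p iff p = ½ iff ½ = ½
not (p iff p) = not ½ = ½
They differ because Ł3 and Strong Kleene logic treat ½ differently under implication.

0; ½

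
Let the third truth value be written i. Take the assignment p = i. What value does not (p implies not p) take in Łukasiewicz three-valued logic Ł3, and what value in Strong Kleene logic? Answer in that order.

In Łukasiewicz three-valued logic Ł3: not p = not i = i
p implies not p = i implies i = true  [min(1, 1−½+½)]
not (p implies not p) = not true = false
In Strong Kleene logic: not p = not i = i
p implies not p = i implies i = i  [not i or i]
not (p implies not p) = not i = i
They differ because Łukasiewicz three-valued logic Ł3 and Strong Kleene logic treat i differently under implication.

false; i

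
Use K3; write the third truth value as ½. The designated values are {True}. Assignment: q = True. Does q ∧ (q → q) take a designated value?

Yes

q → q = True → True = True
q ∧ (q → q) = True ∧ True = True
True ∈ {True}.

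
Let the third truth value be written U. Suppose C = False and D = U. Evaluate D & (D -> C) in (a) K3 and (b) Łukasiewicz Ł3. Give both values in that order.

U; U

In K3: D -> C = U -> False = U
D & (D -> C) = U & U = U
In Łukasiewicz Ł3: D -> C = U -> False = U
D & (D -> C) = U & U = U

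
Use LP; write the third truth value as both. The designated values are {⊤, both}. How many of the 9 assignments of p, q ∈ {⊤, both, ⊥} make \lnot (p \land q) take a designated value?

Of the 9 assignments, 8 give a value in {⊤, both}.

8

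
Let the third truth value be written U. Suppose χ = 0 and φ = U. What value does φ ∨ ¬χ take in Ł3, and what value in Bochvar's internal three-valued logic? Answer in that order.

In Ł3: ¬χ = ¬0 = 1
φ ∨ ¬χ = U ∨ 1 = 1
In Bochvar's internal three-valued logic: ¬χ = ¬0 = 1
φ ∨ ¬χ = U ∨ 1 = U
They differ because Ł3 and Bochvar's internal three-valued logic treat U differently under the binary connectives.

1; U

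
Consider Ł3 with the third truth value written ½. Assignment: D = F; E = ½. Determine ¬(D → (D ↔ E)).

D ↔ E = F ↔ ½ = ½  [1 − |0−½|]
D → (D ↔ E) = F → ½ = T
¬(D → (D ↔ E)) = ¬T = F

F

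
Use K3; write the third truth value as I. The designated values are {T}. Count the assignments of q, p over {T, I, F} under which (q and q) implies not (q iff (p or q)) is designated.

3

Designated under: (q=F, p=T); (q=F, p=I); (q=F, p=F).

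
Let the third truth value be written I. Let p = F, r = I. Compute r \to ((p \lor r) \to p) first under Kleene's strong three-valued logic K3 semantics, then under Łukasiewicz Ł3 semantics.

In Kleene's strong three-valued logic K3: p \lor r = F \lor I = I
(p \lor r) \to p = I \to F = I
r \to ((p \lor r) \to p) = I \to I = I
In Łukasiewicz Ł3: p \lor r = F \lor I = I
(p \lor r) \to p = I \to F = I
r \to ((p \lor r) \to p) = I \to I = T
They differ because Kleene's strong three-valued logic K3 and Łukasiewicz Ł3 treat I differently under implication.

I; T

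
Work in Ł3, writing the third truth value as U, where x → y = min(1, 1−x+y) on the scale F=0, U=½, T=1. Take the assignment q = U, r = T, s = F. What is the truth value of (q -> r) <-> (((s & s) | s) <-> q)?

U

q -> r = U -> T = T  [min(1, 1−½+1)]
s & s = F & F = F
(s & s) | s = F | F = F
((s & s) | s) <-> q = F <-> U = U
(q -> r) <-> (((s & s) | s) <-> q) = T <-> U = U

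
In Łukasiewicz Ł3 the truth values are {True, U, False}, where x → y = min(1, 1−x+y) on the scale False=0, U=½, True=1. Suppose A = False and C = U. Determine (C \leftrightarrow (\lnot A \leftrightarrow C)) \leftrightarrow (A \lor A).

\lnot A = \lnot False = True
\lnot A \leftrightarrow C = True \leftrightarrow U = U  [1 − |1−½|]
C \leftrightarrow (\lnot A \leftrightarrow C) = U \leftrightarrow U = True
A \lor A = False \lor False = False
(C \leftrightarrow (\lnot A \leftrightarrow C)) \leftrightarrow (A \lor A) = True \leftrightarrow False = False

False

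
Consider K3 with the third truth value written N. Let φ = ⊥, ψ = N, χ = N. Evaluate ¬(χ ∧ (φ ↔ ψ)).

N

φ ↔ ψ = ⊥ ↔ N = N
χ ∧ (φ ↔ ψ) = N ∧ N = N
¬(χ ∧ (φ ↔ ψ)) = ¬N = N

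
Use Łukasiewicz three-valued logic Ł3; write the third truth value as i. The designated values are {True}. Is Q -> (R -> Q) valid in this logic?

Every assignment of Q, R over {True, i, False} gives a value in {True}.
In particular, with Q=i, R=i: Q -> (R -> Q) = True.

Yes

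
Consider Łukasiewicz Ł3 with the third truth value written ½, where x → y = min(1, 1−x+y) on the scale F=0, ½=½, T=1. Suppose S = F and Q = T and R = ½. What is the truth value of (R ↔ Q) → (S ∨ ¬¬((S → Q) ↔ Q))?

R ↔ Q = ½ ↔ T = ½
S → Q = F → T = T
(S → Q) ↔ Q = T ↔ T = T
¬((S → Q) ↔ Q) = ¬T = F
¬¬((S → Q) ↔ Q) = ¬F = T
S ∨ ¬¬((S → Q) ↔ Q) = F ∨ T = T
(R ↔ Q) → (S ∨ ¬¬((S → Q) ↔ Q)) = ½ → T = T

T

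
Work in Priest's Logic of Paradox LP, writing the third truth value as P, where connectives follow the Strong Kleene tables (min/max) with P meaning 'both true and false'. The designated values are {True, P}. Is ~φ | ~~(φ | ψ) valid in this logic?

Yes

Every assignment of φ, ψ over {True, P, False} gives a value in {True, P}.
In particular, with φ=P, ψ=P: ~φ | ~~(φ | ψ) = P.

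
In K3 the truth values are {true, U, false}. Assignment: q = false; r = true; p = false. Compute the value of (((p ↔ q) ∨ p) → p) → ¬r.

true

p ↔ q = false ↔ false = true
(p ↔ q) ∨ p = true ∨ false = true
((p ↔ q) ∨ p) → p = true → false = false
¬r = ¬true = false
(((p ↔ q) ∨ p) → p) → ¬r = false → false = true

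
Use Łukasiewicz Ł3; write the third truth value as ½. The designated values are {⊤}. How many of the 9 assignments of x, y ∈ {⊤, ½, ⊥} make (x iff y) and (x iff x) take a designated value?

3

Designated under: (x=⊤, y=⊤); (x=½, y=½); (x=⊥, y=⊥).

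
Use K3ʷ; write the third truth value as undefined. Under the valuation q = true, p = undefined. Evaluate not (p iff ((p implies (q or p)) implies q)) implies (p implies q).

undefined

q or p = true or undefined = undefined
p implies (q or p) = undefined implies undefined = undefined
(p implies (q or p)) implies q = undefined implies true = undefined
p iff ((p implies (q or p)) implies q) = undefined iff undefined = undefined
not (p iff ((p implies (q or p)) implies q)) = not undefined = undefined
p implies q = undefined implies true = undefined
not (p iff ((p implies (q or p)) implies q)) implies (p implies q) = undefined implies undefined = undefined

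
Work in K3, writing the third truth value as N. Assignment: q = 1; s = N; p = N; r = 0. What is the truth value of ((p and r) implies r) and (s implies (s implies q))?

1

p and r = N and 0 = 0
(p and r) implies r = 0 implies 0 = 1
s implies q = N implies 1 = 1
s implies (s implies q) = N implies 1 = 1
((p and r) implies r) and (s implies (s implies q)) = 1 and 1 = 1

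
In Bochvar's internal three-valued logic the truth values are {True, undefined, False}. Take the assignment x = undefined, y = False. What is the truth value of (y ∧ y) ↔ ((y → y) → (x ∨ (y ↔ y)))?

y ∧ y = False ∧ False = False
y → y = False → False = True
y ↔ y = False ↔ False = True
x ∨ (y ↔ y) = undefined ∨ True = undefined
(y → y) → (x ∨ (y ↔ y)) = True → undefined = undefined  [any arg is the third value ⇒ result is the third value]
(y ∧ y) ↔ ((y → y) → (x ∨ (y ↔ y))) = False ↔ undefined = undefined

undefined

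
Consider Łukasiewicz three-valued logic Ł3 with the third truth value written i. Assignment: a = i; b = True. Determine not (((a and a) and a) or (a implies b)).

a and a = i and i = i
(a and a) and a = i and i = i
a implies b = i implies True = True  [min(1, 1−½+1)]
((a and a) and a) or (a implies b) = i or True = True
not (((a and a) and a) or (a implies b)) = not True = False

False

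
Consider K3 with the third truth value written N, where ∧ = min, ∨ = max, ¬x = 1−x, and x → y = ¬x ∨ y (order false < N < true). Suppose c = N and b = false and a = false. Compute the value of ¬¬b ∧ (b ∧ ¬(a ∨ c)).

false

¬b = ¬false = true
¬¬b = ¬true = false
a ∨ c = false ∨ N = N
¬(a ∨ c) = ¬N = N
b ∧ ¬(a ∨ c) = false ∧ N = false
¬¬b ∧ (b ∧ ¬(a ∨ c)) = false ∧ false = false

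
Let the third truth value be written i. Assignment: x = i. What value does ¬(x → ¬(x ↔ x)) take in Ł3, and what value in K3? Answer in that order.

In Ł3: x ↔ x = i ↔ i = True
¬(x ↔ x) = ¬True = False
x → ¬(x ↔ x) = i → False = i
¬(x → ¬(x ↔ x)) = ¬i = i
In K3: x ↔ x = i ↔ i = i
¬(x ↔ x) = ¬i = i
x → ¬(x ↔ x) = i → i = i  [¬i ∨ i]
¬(x → ¬(x ↔ x)) = ¬i = i

i; i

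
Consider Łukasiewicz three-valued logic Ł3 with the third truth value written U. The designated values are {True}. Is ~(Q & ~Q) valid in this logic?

Countermodel: Q=U gives U, which is not designated.

No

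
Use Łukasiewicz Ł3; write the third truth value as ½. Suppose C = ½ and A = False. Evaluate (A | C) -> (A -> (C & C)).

True

A | C = False | ½ = ½
C & C = ½ & ½ = ½
A -> (C & C) = False -> ½ = True  [min(1, 1−0+½)]
(A | C) -> (A -> (C & C)) = ½ -> True = True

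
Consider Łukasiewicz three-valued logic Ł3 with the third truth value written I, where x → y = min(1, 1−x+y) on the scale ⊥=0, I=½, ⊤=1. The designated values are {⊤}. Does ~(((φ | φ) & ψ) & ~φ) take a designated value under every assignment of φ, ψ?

No

Countermodel: φ=I, ψ=⊤ gives I, which is not designated.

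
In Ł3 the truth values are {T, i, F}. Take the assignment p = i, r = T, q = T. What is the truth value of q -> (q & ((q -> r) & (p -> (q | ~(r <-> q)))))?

T

q -> r = T -> T = T
r <-> q = T <-> T = T
~(r <-> q) = ~T = F
q | ~(r <-> q) = T | F = T
p -> (q | ~(r <-> q)) = i -> T = T  [min(1, 1−½+1)]
(q -> r) & (p -> (q | ~(r <-> q))) = T & T = T
q & ((q -> r) & (p -> (q | ~(r <-> q)))) = T & T = T
q -> (q & ((q -> r) & (p -> (q | ~(r <-> q))))) = T -> T = T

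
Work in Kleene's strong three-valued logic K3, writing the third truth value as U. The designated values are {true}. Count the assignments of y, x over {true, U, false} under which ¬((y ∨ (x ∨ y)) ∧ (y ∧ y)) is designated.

3

Designated under: (y=false, x=true); (y=false, x=U); (y=false, x=false).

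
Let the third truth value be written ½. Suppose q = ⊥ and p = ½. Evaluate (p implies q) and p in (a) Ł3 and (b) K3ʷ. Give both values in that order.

In Ł3: p implies q = ½ implies ⊥ = ½
(p implies q) and p = ½ and ½ = ½
In K3ʷ: p implies q = ½ implies ⊥ = ½  [any arg is the third value ⇒ result is the third value]
(p implies q) and p = ½ and ½ = ½

½; ½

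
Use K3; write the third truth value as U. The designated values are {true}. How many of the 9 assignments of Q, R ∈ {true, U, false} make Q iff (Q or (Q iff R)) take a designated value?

4

Designated under: (Q=true, R=true); (Q=true, R=U); (Q=true, R=false); (Q=false, R=true).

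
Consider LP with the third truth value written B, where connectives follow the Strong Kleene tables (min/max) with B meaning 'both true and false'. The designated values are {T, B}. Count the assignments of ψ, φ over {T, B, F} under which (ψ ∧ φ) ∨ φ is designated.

6

Of the 9 assignments, 6 give a value in {T, B}.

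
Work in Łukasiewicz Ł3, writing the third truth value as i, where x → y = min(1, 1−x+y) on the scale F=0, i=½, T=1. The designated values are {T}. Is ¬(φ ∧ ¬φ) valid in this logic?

No

Countermodel: φ=i gives i, which is not designated.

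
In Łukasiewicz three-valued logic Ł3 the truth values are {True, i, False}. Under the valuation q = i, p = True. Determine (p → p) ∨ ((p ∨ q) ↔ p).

p → p = True → True = True
p ∨ q = True ∨ i = True
(p ∨ q) ↔ p = True ↔ True = True
(p → p) ∨ ((p ∨ q) ↔ p) = True ∨ True = True

True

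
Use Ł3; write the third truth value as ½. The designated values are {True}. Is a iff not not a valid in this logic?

Every assignment of a over {True, ½, False} gives a value in {True}.
In particular, with a=½: a iff not not a = True.

Yes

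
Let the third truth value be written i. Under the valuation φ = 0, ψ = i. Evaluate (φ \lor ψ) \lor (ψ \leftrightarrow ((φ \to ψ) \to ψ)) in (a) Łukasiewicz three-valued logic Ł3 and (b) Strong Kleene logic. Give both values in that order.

1; i

In Łukasiewicz three-valued logic Ł3: φ \lor ψ = 0 \lor i = i
φ \to ψ = 0 \to i = 1  [min(1, 1−0+½)]
(φ \to ψ) \to ψ = 1 \to i = i
ψ \leftrightarrow ((φ \to ψ) \to ψ) = i \leftrightarrow i = 1
(φ \lor ψ) \lor (ψ \leftrightarrow ((φ \to ψ) \to ψ)) = i \lor 1 = 1
In Strong Kleene logic: φ \lor ψ = 0 \lor i = i
φ \to ψ = 0 \to i = 1  [\lnot 0 \lor i]
(φ \to ψ) \to ψ = 1 \to i = i
ψ \leftrightarrow ((φ \to ψ) \to ψ) = i \leftrightarrow i = i
(φ \lor ψ) \lor (ψ \leftrightarrow ((φ \to ψ) \to ψ)) = i \lor i = i
They differ because Łukasiewicz three-valued logic Ł3 and Strong Kleene logic treat i differently under implication.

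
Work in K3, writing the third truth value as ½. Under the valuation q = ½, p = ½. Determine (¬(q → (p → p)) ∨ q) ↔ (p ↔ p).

½

p → p = ½ → ½ = ½
q → (p → p) = ½ → ½ = ½
¬(q → (p → p)) = ¬½ = ½
¬(q → (p → p)) ∨ q = ½ ∨ ½ = ½
p ↔ p = ½ ↔ ½ = ½
(¬(q → (p → p)) ∨ q) ↔ (p ↔ p) = ½ ↔ ½ = ½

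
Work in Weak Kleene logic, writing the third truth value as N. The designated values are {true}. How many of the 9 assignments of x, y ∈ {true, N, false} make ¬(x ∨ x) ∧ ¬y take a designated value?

1

Designated under: (x=false, y=false).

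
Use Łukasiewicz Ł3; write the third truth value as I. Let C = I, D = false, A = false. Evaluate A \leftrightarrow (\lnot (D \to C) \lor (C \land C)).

D \to C = false \to I = true
\lnot (D \to C) = \lnot true = false
C \land C = I \land I = I
\lnot (D \to C) \lor (C \land C) = false \lor I = I
A \leftrightarrow (\lnot (D \to C) \lor (C \land C)) = false \leftrightarrow I = I

I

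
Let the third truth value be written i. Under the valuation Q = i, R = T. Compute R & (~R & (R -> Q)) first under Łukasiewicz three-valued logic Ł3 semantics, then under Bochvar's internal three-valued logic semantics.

F; i

In Łukasiewicz three-valued logic Ł3: ~R = ~T = F
R -> Q = T -> i = i  [min(1, 1−1+½)]
~R & (R -> Q) = F & i = F
R & (~R & (R -> Q)) = T & F = F
In Bochvar's internal three-valued logic: ~R = ~T = F
R -> Q = T -> i = i
~R & (R -> Q) = F & i = i
R & (~R & (R -> Q)) = T & i = i
They differ because Łukasiewicz three-valued logic Ł3 and Bochvar's internal three-valued logic treat i differently under the binary connectives.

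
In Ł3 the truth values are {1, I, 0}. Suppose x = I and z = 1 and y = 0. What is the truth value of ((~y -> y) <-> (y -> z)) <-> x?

I

~y = ~0 = 1
~y -> y = 1 -> 0 = 0
y -> z = 0 -> 1 = 1
(~y -> y) <-> (y -> z) = 0 <-> 1 = 0
((~y -> y) <-> (y -> z)) <-> x = 0 <-> I = I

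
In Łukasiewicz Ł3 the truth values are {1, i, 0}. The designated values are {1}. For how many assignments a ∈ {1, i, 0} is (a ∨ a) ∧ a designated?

a=1: 1 ✓
a=i: i ·
a=0: 0 ·

1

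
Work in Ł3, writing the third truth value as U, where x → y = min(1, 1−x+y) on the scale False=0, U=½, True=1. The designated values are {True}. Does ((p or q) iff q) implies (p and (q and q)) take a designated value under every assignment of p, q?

No

Countermodel: p=U, q=True gives U, which is not designated.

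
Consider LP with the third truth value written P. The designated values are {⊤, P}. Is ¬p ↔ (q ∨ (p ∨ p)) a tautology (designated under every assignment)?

Countermodel: p=⊤, q=⊤ gives ⊥, which is not designated.

No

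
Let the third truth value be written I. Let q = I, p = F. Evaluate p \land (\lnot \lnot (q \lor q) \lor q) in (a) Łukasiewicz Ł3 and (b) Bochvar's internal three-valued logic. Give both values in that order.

F; I

In Łukasiewicz Ł3: q \lor q = I \lor I = I
\lnot (q \lor q) = \lnot I = I
\lnot \lnot (q \lor q) = \lnot I = I
\lnot \lnot (q \lor q) \lor q = I \lor I = I
p \land (\lnot \lnot (q \lor q) \lor q) = F \land I = F
In Bochvar's internal three-valued logic: q \lor q = I \lor I = I
\lnot (q \lor q) = \lnot I = I
\lnot \lnot (q \lor q) = \lnot I = I
\lnot \lnot (q \lor q) \lor q = I \lor I = I
p \land (\lnot \lnot (q \lor q) \lor q) = F \land I = I
They differ because Łukasiewicz Ł3 and Bochvar's internal three-valued logic treat I differently under the binary connectives.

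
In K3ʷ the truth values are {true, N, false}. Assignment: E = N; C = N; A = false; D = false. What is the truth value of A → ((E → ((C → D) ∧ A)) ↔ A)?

N

C → D = N → false = N
(C → D) ∧ A = N ∧ false = N
E → ((C → D) ∧ A) = N → N = N
(E → ((C → D) ∧ A)) ↔ A = N ↔ false = N
A → ((E → ((C → D) ∧ A)) ↔ A) = false → N = N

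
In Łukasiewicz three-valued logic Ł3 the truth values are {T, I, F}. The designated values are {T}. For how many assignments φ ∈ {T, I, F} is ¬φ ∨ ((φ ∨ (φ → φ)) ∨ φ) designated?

3

φ=T: T ✓
φ=I: T ✓
φ=F: T ✓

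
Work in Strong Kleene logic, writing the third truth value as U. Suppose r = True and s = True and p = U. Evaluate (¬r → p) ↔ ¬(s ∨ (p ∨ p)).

False

¬r = ¬True = False
¬r → p = False → U = True  [¬False ∨ U]
p ∨ p = U ∨ U = U
s ∨ (p ∨ p) = True ∨ U = True
¬(s ∨ (p ∨ p)) = ¬True = False
(¬r → p) ↔ ¬(s ∨ (p ∨ p)) = True ↔ False = False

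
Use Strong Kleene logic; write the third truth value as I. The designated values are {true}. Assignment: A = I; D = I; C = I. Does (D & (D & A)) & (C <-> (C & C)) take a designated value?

No

D & A = I & I = I
D & (D & A) = I & I = I
C & C = I & I = I
C <-> (C & C) = I <-> I = I
(D & (D & A)) & (C <-> (C & C)) = I & I = I
I ∉ {true}.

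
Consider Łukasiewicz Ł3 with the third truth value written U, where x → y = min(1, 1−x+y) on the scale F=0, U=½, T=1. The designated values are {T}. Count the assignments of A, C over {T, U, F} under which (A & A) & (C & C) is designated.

Designated under: (A=T, C=T).

1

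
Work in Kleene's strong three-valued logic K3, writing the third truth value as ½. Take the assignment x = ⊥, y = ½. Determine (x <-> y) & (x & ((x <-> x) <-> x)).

x <-> y = ⊥ <-> ½ = ½
x <-> x = ⊥ <-> ⊥ = ⊤
(x <-> x) <-> x = ⊤ <-> ⊥ = ⊥
x & ((x <-> x) <-> x) = ⊥ & ⊥ = ⊥
(x <-> y) & (x & ((x <-> x) <-> x)) = ½ & ⊥ = ⊥

⊥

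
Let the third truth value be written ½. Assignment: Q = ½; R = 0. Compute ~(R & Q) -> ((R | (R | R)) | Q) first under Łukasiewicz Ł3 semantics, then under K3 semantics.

½; ½

In Łukasiewicz Ł3: R & Q = 0 & ½ = 0
~(R & Q) = ~0 = 1
R | R = 0 | 0 = 0
R | (R | R) = 0 | 0 = 0
(R | (R | R)) | Q = 0 | ½ = ½
~(R & Q) -> ((R | (R | R)) | Q) = 1 -> ½ = ½
In K3: R & Q = 0 & ½ = 0
~(R & Q) = ~0 = 1
R | R = 0 | 0 = 0
R | (R | R) = 0 | 0 = 0
(R | (R | R)) | Q = 0 | ½ = ½
~(R & Q) -> ((R | (R | R)) | Q) = 1 -> ½ = ½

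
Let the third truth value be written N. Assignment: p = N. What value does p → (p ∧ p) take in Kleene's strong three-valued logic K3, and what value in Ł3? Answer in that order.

N; True

In Kleene's strong three-valued logic K3: p ∧ p = N ∧ N = N
p → (p ∧ p) = N → N = N
In Ł3: p ∧ p = N ∧ N = N
p → (p ∧ p) = N → N = True  [min(1, 1−½+½)]
They differ because Kleene's strong three-valued logic K3 and Ł3 treat N differently under implication.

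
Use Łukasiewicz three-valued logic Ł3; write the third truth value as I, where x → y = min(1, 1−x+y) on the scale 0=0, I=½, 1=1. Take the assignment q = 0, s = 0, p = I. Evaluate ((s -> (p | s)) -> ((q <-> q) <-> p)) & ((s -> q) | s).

p | s = I | 0 = I
s -> (p | s) = 0 -> I = 1
q <-> q = 0 <-> 0 = 1
(q <-> q) <-> p = 1 <-> I = I
(s -> (p | s)) -> ((q <-> q) <-> p) = 1 -> I = I
s -> q = 0 -> 0 = 1
(s -> q) | s = 1 | 0 = 1
((s -> (p | s)) -> ((q <-> q) <-> p)) & ((s -> q) | s) = I & 1 = I

I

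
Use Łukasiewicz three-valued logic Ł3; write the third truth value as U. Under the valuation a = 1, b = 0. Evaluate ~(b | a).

b | a = 0 | 1 = 1
~(b | a) = ~1 = 0

0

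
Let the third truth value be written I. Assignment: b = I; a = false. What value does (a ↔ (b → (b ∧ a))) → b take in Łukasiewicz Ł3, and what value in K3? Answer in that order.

In Łukasiewicz Ł3: b ∧ a = I ∧ false = false
b → (b ∧ a) = I → false = I  [min(1, 1−½+0)]
a ↔ (b → (b ∧ a)) = false ↔ I = I
(a ↔ (b → (b ∧ a))) → b = I → I = true
In K3: b ∧ a = I ∧ false = false
b → (b ∧ a) = I → false = I  [¬I ∨ false]
a ↔ (b → (b ∧ a)) = false ↔ I = I
(a ↔ (b → (b ∧ a))) → b = I → I = I
They differ because Łukasiewicz Ł3 and K3 treat I differently under implication.

true; I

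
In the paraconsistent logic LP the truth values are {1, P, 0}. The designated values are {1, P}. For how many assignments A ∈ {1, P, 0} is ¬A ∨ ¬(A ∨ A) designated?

2

A=1: 0 ·
A=P: P ✓
A=0: 1 ✓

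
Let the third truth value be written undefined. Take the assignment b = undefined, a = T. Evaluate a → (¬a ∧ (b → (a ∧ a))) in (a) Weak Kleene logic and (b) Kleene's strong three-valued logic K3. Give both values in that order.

undefined; F

In Weak Kleene logic: ¬a = ¬T = F
a ∧ a = T ∧ T = T
b → (a ∧ a) = undefined → T = undefined  [any arg is the third value ⇒ result is the third value]
¬a ∧ (b → (a ∧ a)) = F ∧ undefined = undefined
a → (¬a ∧ (b → (a ∧ a))) = T → undefined = undefined
In Kleene's strong three-valued logic K3: ¬a = ¬T = F
a ∧ a = T ∧ T = T
b → (a ∧ a) = undefined → T = T  [¬undefined ∨ T]
¬a ∧ (b → (a ∧ a)) = F ∧ T = F
a → (¬a ∧ (b → (a ∧ a))) = T → F = F
They differ because Weak Kleene logic and Kleene's strong three-valued logic K3 treat undefined differently under the binary connectives.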